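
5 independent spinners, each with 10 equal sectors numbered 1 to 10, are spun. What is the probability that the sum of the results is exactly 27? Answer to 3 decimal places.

0.060

There are 10^5 = 100000 equally likely outcomes.
The number of ordered 5-tuples from {1,…,10} summing to 27 is 6000.
P(sum = 27) = 6000/100000 = 3/50 ≈ 0.060.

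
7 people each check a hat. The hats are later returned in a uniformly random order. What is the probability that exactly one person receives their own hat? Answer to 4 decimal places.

0.3681

Choose which one is fixed: C(7,1) = 7 ways.
The remaining 6 must have no fixed point: D(6) = 265.
P = 7·265/5040 = 53/144 ≈ 0.3681.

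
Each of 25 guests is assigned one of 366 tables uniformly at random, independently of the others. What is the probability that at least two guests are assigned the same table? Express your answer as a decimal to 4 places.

0.5677

It's easier to compute the probability that all 25 are distinct.
P(all distinct) = 366/366 · 365/366 · ··· · 342/366 ≈ 0.4323.
So the probability of at least one match is 1 − 0.4323 = 0.5677.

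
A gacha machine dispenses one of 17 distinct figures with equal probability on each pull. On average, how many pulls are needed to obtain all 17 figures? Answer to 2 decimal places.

58.47

After i distinct types are collected, each trial gives a new one with probability (17−i)/17, so the expected wait for the next new type is 17/(17−i).
E = 17/17 + 17/16 + 17/15 + 17/14 + 17/13 + 17/12 + 17/11 + 17/10 + 17/9 + 17/8 + 17/7 + 17/6 + 17/5 + 17/4 + 17/3 + 17/2 + 17/1 = 42142223/720720 ≈ 58.47.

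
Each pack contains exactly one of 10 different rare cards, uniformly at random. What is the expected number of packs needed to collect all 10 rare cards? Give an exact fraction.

7381/252

After i distinct types are collected, each trial gives a new one with probability (10−i)/10, so the expected wait for the next new type is 10/(10−i).
E = 10/10 + 10/9 + 10/8 + 10/7 + 10/6 + 10/5 + 10/4 + 10/3 + 10/2 + 10/1 = 7381/252.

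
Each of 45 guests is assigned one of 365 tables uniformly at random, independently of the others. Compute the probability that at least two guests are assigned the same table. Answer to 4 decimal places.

0.9410

It's easier to compute the probability that all 45 are distinct.
P(all distinct) = 365/365 · 364/365 · ··· · 321/365 ≈ 0.0590.
So the probability of at least one match is 1 − 0.0590 = 0.9410.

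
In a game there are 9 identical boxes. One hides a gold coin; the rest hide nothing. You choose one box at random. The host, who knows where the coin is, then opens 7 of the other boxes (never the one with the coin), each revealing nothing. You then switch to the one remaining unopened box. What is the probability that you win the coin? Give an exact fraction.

8/9

Your original box holds the coin with probability 1/9, so the other 8 collectively hold it with probability 8/9.
The host can always find 7 empty boxes to open, so the reveals don't change that 8/9; it is now spread over the 1 remaining unopened box.
P(win by switching) = (8/9) · (1/1) = 8/9.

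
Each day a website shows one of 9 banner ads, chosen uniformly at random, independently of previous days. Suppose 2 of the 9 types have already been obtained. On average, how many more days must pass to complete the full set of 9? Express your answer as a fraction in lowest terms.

Starting from 2 distinct types, each trial gives a new one with probability (9−i)/9 when i types are held, so the wait for the next new type is 9/(9−i).
E = 9/7 + 9/6 + 9/5 + 9/4 + 9/3 + 9/2 + 9/1 = 3267/140.

3267/140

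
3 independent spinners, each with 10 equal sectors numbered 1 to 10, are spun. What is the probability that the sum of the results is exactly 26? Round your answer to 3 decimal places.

There are 10^3 = 1000 equally likely outcomes.
The number of ordered 3-tuples from {1,…,10} summing to 26 is 15.
P(sum = 26) = 15/1000 = 3/200 ≈ 0.015.

0.015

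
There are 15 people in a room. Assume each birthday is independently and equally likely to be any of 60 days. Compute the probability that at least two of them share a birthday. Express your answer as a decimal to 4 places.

It's easier to compute the probability that all 15 are distinct.
P(all distinct) = 60/60 · 59/60 · ··· · 46/60 ≈ 0.1479.
So the probability of at least one match is 1 − 0.1479 = 0.8521.

0.8521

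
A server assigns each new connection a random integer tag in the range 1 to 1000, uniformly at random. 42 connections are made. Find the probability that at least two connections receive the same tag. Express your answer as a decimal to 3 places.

It's easier to compute the probability that all 42 are distinct.
P(all distinct) = 1000/1000 · 999/1000 · ··· · 959/1000 ≈ 0.418.
So the probability of at least one match is 1 − 0.418 = 0.582.

0.582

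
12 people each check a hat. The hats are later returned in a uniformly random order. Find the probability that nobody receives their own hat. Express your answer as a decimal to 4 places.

This is the derangement probability: permutations of 12 with no fixed point.
D(12) = 12! · (1 − 1/1! + 1/2! − ··· + (−1)^12/12!) = 176214841.
P = 176214841/479001600 = 16019531/43545600 ≈ 0.3679.

0.3679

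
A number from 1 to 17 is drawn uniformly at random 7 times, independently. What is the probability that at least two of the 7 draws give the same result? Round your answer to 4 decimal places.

P(all 7 different) = 17/17 · 16/17 · ··· · 11/17 ≈ 0.2389.
P(at least two equal) = 1 − 0.2389 = 0.7611.

0.7611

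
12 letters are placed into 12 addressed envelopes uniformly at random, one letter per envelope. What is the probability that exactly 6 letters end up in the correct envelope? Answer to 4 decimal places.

Choose which 6 of the 12 are fixed: C(12,6) = 924 ways.
The remaining 6 must have no fixed point: D(6) = 265.
P = 924·265/479001600 = 53/103680 ≈ 0.0005.

0.0005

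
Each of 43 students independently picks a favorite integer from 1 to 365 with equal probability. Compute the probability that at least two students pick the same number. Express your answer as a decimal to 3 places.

0.924

It's easier to compute the probability that all 43 are distinct.
P(all distinct) = 365/365 · 364/365 · ··· · 323/365 ≈ 0.076.
So the probability of at least one match is 1 − 0.076 = 0.924.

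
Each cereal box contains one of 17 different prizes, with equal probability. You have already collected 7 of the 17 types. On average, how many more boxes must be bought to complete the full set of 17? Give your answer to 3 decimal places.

49.792

Starting from 7 distinct types, each trial gives a new one with probability (17−i)/17 when i types are held, so the wait for the next new type is 17/(17−i).
E = 17/10 + 17/9 + 17/8 + 17/7 + 17/6 + 17/5 + 17/4 + 17/3 + 17/2 + 17/1 = 125477/2520 ≈ 49.792.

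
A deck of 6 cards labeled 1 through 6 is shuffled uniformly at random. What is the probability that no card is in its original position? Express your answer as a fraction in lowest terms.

53/144

This is the derangement probability: permutations of 6 with no fixed point.
D(6) = 6! · (1 − 1/1! + 1/2! − ··· + (−1)^6/6!) = 265.
P = 265/720 = 53/144.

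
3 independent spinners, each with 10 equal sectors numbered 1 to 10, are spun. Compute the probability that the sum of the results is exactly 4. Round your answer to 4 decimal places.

There are 10^3 = 1000 equally likely outcomes.
The number of ordered 3-tuples from {1,…,10} summing to 4 is 3.
P(sum = 4) = 3/1000 ≈ 0.0030.

0.0030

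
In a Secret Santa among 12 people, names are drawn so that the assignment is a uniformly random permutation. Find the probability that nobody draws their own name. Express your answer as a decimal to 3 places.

0.368

This is the derangement probability: permutations of 12 with no fixed point.
D(12) = 12! · (1 − 1/1! + 1/2! − ··· + (−1)^12/12!) = 176214841.
P = 176214841/479001600 = 16019531/43545600 ≈ 0.368.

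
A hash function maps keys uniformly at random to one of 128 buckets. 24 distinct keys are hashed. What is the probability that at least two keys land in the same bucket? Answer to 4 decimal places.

0.8999

It's easier to compute the probability that all 24 are distinct.
P(all distinct) = 128/128 · 127/128 · ··· · 105/128 ≈ 0.1001.
So the probability of at least one match is 1 − 0.1001 = 0.8999.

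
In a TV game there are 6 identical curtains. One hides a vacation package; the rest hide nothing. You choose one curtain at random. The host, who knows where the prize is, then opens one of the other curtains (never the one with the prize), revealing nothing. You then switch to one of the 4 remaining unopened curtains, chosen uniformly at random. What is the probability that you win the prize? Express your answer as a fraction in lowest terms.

Your original curtain holds the prize with probability 1/6, so the other 5 collectively hold it with probability 5/6.
The host can always find an empty curtain to open, so this doesn't change that 5/6; it is now spread over the 4 remaining unopened curtains.
P(win by switching) = (5/6) · (1/4) = 5/24.

5/24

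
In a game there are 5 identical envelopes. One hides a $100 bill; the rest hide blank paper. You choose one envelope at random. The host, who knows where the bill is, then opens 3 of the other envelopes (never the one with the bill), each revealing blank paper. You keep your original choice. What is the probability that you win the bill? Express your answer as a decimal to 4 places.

The host can always open 3 empty envelopes regardless of your choice, so the reveals give no information about your original envelope.
P(win by staying) = 1/5 ≈ 0.2000.

0.2000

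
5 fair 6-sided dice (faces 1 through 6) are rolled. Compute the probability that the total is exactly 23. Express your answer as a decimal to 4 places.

0.0392

There are 6^5 = 7776 equally likely outcomes.
The number of ordered 5-tuples from {1,…,6} summing to 23 is 305.
P(sum = 23) = 305/7776 ≈ 0.0392.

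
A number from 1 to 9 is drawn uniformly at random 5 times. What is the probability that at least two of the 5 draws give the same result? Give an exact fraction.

P(all 5 different) = 9/9 · 8/9 · ··· · 5/9 = 560/2187.
P(at least two equal) = 1 − 560/2187 = 1627/2187.

1627/2187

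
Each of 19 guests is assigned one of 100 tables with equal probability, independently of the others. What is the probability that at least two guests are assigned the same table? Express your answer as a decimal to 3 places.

0.839

It's easier to compute the probability that all 19 are distinct.
P(all distinct) = 100/100 · 99/100 · ··· · 82/100 ≈ 0.161.
So the probability of at least one match is 1 − 0.161 = 0.839.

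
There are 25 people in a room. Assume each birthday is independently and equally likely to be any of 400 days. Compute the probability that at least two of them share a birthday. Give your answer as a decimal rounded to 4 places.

0.5350

It's easier to compute the probability that all 25 are distinct.
P(all distinct) = 400/400 · 399/400 · ··· · 376/400 ≈ 0.4650.
So the probability of at least one match is 1 − 0.4650 = 0.5350.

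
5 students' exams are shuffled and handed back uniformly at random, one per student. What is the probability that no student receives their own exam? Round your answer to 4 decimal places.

This is the derangement probability: permutations of 5 with no fixed point.
D(5) = 5! · (1 − 1/1! + 1/2! − ··· + (−1)^5/5!) = 44.
P = 44/120 = 11/30 ≈ 0.3667.

0.3667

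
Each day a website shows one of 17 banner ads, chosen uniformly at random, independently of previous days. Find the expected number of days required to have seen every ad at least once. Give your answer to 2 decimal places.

58.47

After i distinct types are collected, each trial gives a new one with probability (17−i)/17, so the expected wait for the next new type is 17/(17−i).
E = 17/17 + 17/16 + 17/15 + 17/14 + 17/13 + 17/12 + 17/11 + 17/10 + 17/9 + 17/8 + 17/7 + 17/6 + 17/5 + 17/4 + 17/3 + 17/2 + 17/1 = 42142223/720720 ≈ 58.47.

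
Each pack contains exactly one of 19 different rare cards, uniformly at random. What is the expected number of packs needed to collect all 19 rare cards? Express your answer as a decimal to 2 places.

After i distinct types are collected, each trial gives a new one with probability (19−i)/19, so the expected wait for the next new type is 19/(19−i).
E = 19/19 + 19/18 + 19/17 + 19/16 + 19/15 + 19/14 + 19/13 + 19/12 + 19/11 + 19/10 + 19/9 + 19/8 + 19/7 + 19/6 + 19/5 + 19/4 + 19/3 + 19/2 + 19/1 = 275295799/4084080 ≈ 67.41.

67.41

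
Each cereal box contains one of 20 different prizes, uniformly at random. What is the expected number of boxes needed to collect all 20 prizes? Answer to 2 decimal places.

After i distinct types are collected, each trial gives a new one with probability (20−i)/20, so the expected wait for the next new type is 20/(20−i).
E = 20/20 + 20/19 + 20/18 + 20/17 + 20/16 + 20/15 + 20/14 + 20/13 + 20/12 + 20/11 + 20/10 + 20/9 + 20/8 + 20/7 + 20/6 + 20/5 + 20/4 + 20/3 + 20/2 + 20/1 = 279175675/3879876 ≈ 71.95.

71.95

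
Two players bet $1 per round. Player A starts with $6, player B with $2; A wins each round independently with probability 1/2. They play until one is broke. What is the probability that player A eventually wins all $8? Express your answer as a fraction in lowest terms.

3/4

With a fair step, P(i) = ½P(i−1) + ½P(i+1) with P(0)=0, P(8)=1 has the linear solution P(i) = i/8.
P(6) = 6/8 = 3/4.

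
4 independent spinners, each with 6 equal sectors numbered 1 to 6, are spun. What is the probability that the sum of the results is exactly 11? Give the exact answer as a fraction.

13/162

There are 6^4 = 1296 equally likely outcomes.
The number of ordered 4-tuples from {1,…,6} summing to 11 is 104.
P(sum = 11) = 104/1296 = 13/162.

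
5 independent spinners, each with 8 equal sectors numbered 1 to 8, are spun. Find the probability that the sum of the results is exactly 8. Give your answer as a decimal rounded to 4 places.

0.0011

There are 8^5 = 32768 equally likely outcomes.
The number of ordered 5-tuples from {1,…,8} summing to 8 is 35.
P(sum = 8) = 35/32768 ≈ 0.0011.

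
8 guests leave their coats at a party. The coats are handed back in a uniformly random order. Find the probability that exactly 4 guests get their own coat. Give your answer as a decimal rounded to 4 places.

Choose which 4 of the 8 are fixed: C(8,4) = 70 ways.
The remaining 4 must have no fixed point: D(4) = 9.
P = 70·9/40320 = 1/64 ≈ 0.0156.

0.0156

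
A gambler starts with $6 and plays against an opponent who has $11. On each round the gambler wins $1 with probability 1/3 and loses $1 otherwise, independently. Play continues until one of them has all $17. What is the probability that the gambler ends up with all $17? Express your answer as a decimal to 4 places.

0.0005

Let r = q/p = (2/3)/(1/3) = 2. The recurrence P(i) = p·P(i+1) + q·P(i−1) with P(0)=0, P(17)=1 gives P(i) = (1 − r^i)/(1 − r^17).
P(6) = (1 − (2)^6) / (1 − (2)^17) = 63/131071 ≈ 0.0005.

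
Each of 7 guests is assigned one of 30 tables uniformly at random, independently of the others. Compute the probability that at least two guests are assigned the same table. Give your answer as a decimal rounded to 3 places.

It's easier to compute the probability that all 7 are distinct.
P(all distinct) = 30/30 · 29/30 · ··· · 24/30 ≈ 0.469.
So the probability of at least one match is 1 − 0.469 = 0.531.

0.531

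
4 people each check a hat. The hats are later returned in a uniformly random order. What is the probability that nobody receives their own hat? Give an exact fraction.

This is the derangement probability: permutations of 4 with no fixed point.
D(4) = 4! · (1 − 1/1! + 1/2! − ··· + (−1)^4/4!) = 9.
P = 9/24 = 3/8.

3/8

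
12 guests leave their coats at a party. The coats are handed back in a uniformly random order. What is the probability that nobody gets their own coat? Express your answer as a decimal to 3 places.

This is the derangement probability: permutations of 12 with no fixed point.
D(12) = 12! · (1 − 1/1! + 1/2! − ··· + (−1)^12/12!) = 176214841.
P = 176214841/479001600 = 16019531/43545600 ≈ 0.368.

0.368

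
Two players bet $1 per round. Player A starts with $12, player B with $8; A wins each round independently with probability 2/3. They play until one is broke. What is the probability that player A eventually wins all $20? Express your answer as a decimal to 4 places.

Let r = q/p = (1/3)/(2/3) = 1/2. The recurrence P(i) = p·P(i+1) + q·P(i−1) with P(0)=0, P(20)=1 gives P(i) = (1 − r^i)/(1 − r^20).
P(12) = (1 − (1/2)^12) / (1 − (1/2)^20) = 69888/69905 ≈ 0.9998.

0.9998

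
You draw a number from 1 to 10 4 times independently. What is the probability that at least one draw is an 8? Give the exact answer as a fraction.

P(no draw is an 8) = (9/10)^4 = 6561/10000.
P(at least one) = 1 − 6561/10000 = 3439/10000.

3439/10000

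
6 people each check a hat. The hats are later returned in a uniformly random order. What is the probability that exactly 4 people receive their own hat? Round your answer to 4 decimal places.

Choose which 4 of the 6 are fixed: C(6,4) = 15 ways.
The remaining 2 must have no fixed point: D(2) = 1.
P = 15·1/720 = 1/48 ≈ 0.0208.

0.0208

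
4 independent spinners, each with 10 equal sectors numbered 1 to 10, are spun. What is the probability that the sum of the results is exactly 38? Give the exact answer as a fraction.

1/1000

There are 10^4 = 10000 equally likely outcomes.
The number of ordered 4-tuples from {1,…,10} summing to 38 is 10.
P(sum = 38) = 10/10000 = 1/1000.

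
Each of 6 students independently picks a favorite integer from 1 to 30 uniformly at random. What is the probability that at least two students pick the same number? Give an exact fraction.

It's easier to compute the probability that all 6 are distinct.
P(all distinct) = 30/30 · 29/30 · ··· · 25/30 = 2639/4500.
So the probability of at least one match is 1 − 2639/4500 = 1861/4500.

1861/4500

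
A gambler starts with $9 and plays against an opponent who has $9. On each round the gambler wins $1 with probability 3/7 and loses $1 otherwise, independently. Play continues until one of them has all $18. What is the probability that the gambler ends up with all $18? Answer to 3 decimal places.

Let r = q/p = (4/7)/(3/7) = 4/3. The recurrence P(i) = p·P(i+1) + q·P(i−1) with P(0)=0, P(18)=1 gives P(i) = (1 − r^i)/(1 − r^18).
P(9) = (1 − (4/3)^9) / (1 − (4/3)^18) = 19683/281827 ≈ 0.070.

0.070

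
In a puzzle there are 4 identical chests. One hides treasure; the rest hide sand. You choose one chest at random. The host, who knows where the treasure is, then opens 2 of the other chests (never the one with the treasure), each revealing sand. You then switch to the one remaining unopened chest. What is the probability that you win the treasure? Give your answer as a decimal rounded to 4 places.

Your original chest holds the treasure with probability 1/4, so the other 3 collectively hold it with probability 3/4.
The host can always find 2 empty chests to open, so the reveals don't change that 3/4; it is now spread over the 1 remaining unopened chest.
P(win by switching) = (3/4) · (1/1) = 3/4 ≈ 0.7500.

0.7500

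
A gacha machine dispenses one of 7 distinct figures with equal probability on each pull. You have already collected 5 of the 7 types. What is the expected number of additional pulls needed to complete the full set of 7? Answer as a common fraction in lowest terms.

21/2

Starting from 5 distinct types, each trial gives a new one with probability (7−i)/7 when i types are held, so the wait for the next new type is 7/(7−i).
E = 7/2 + 7/1 = 21/2.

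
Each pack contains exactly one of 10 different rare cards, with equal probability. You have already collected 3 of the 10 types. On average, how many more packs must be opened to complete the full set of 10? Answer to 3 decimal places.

25.929

Starting from 3 distinct types, each trial gives a new one with probability (10−i)/10 when i types are held, so the wait for the next new type is 10/(10−i).
E = 10/7 + 10/6 + 10/5 + 10/4 + 10/3 + 10/2 + 10/1 = 363/14 ≈ 25.929.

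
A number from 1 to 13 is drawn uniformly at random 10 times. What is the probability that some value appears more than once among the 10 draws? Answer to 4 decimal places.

0.9925

P(all 10 different) = 13/13 · 12/13 · ··· · 4/13 ≈ 0.0075.
P(at least two equal) = 1 − 0.0075 = 0.9925.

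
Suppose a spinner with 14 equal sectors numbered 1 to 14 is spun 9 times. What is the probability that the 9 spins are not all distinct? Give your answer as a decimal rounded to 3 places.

0.965

P(all 9 different) = 14/14 · 13/14 · ··· · 6/14 ≈ 0.035.
P(at least two equal) = 1 − 0.035 = 0.965.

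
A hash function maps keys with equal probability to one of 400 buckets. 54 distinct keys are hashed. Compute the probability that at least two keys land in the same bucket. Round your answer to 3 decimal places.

It's easier to compute the probability that all 54 are distinct.
P(all distinct) = 400/400 · 399/400 · ··· · 347/400 ≈ 0.024.
So the probability of at least one match is 1 − 0.024 = 0.976.

0.976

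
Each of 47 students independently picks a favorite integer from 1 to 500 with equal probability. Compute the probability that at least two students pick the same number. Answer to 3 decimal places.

It's easier to compute the probability that all 47 are distinct.
P(all distinct) = 500/500 · 499/500 · ··· · 454/500 ≈ 0.107.
So the probability of at least one match is 1 − 0.107 = 0.893.

0.893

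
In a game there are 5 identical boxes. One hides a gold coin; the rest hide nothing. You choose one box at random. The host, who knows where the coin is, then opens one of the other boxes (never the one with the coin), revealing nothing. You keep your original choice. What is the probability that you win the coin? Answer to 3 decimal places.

0.200

The host can always open an empty box regardless of your choice, so this gives no information about your original box.
P(win by staying) = 1/5 ≈ 0.200.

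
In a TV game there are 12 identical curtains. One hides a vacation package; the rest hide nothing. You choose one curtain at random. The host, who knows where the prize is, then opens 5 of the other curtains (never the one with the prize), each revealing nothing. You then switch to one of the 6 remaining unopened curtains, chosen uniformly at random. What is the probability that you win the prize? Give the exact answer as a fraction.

Your original curtain holds the prize with probability 1/12, so the other 11 collectively hold it with probability 11/12.
The host can always find 5 empty curtains to open, so the reveals don't change that 11/12; it is now spread over the 6 remaining unopened curtains.
P(win by switching) = (11/12) · (1/6) = 11/72.

11/72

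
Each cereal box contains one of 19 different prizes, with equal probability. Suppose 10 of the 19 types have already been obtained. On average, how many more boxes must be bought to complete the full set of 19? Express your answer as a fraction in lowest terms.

Starting from 10 distinct types, each trial gives a new one with probability (19−i)/19 when i types are held, so the wait for the next new type is 19/(19−i).
E = 19/9 + 19/8 + 19/7 + 19/6 + 19/5 + 19/4 + 19/3 + 19/2 + 19/1 = 135451/2520.

135451/2520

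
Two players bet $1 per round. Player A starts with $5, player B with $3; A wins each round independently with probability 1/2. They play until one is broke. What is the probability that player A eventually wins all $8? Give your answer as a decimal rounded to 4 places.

With a fair step, P(i) = ½P(i−1) + ½P(i+1) with P(0)=0, P(8)=1 has the linear solution P(i) = i/8.
P(5) = 5/8 ≈ 0.6250.

0.6250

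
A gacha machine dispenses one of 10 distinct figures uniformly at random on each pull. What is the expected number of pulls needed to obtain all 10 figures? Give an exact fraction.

After i distinct types are collected, each trial gives a new one with probability (10−i)/10, so the expected wait for the next new type is 10/(10−i).
E = 10/10 + 10/9 + 10/8 + 10/7 + 10/6 + 10/5 + 10/4 + 10/3 + 10/2 + 10/1 = 7381/252.

7381/252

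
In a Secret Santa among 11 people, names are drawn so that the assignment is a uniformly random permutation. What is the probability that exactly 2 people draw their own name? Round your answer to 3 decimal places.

Choose which 2 of the 11 are fixed: C(11,2) = 55 ways.
The remaining 9 must have no fixed point: D(9) = 133496.
P = 55·133496/39916800 = 16687/90720 ≈ 0.184.

0.184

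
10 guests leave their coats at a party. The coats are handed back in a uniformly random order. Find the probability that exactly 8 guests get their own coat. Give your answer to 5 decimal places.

Choose which 8 of the 10 are fixed: C(10,8) = 45 ways.
The remaining 2 must have no fixed point: D(2) = 1.
P = 45·1/3628800 = 1/80640 ≈ 0.00001.

0.00001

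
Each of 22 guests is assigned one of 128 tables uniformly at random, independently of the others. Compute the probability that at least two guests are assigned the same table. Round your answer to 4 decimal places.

It's easier to compute the probability that all 22 are distinct.
P(all distinct) = 128/128 · 127/128 · ··· · 107/128 ≈ 0.1473.
So the probability of at least one match is 1 − 0.1473 = 0.8527.

0.8527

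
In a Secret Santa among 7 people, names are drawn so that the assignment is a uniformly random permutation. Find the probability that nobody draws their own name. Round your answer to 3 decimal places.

This is the derangement probability: permutations of 7 with no fixed point.
D(7) = 7! · (1 − 1/1! + 1/2! − ··· + (−1)^7/7!) = 1854.
P = 1854/5040 = 103/280 ≈ 0.368.

0.368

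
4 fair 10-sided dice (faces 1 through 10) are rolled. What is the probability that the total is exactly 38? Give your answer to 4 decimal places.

There are 10^4 = 10000 equally likely outcomes.
The number of ordered 4-tuples from {1,…,10} summing to 38 is 10.
P(sum = 38) = 10/10000 = 1/1000 ≈ 0.0010.

0.0010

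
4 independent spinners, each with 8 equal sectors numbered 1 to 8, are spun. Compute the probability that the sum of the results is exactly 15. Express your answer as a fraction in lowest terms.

71/1024

There are 8^4 = 4096 equally likely outcomes.
The number of ordered 4-tuples from {1,…,8} summing to 15 is 284.
P(sum = 15) = 284/4096 = 71/1024.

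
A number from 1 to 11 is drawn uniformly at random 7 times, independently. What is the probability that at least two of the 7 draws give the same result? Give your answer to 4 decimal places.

P(all 7 different) = 11/11 · 10/11 · ··· · 5/11 ≈ 0.0853.
P(at least two equal) = 1 − 0.0853 = 0.9147.

0.9147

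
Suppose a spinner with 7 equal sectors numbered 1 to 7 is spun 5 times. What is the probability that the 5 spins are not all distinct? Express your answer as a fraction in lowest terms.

2041/2401

P(all 5 different) = 7/7 · 6/7 · ··· · 3/7 = 360/2401.
P(at least two equal) = 1 − 360/2401 = 2041/2401.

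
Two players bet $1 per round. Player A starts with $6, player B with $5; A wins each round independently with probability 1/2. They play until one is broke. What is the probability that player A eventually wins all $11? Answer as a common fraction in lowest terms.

With a fair step, P(i) = ½P(i−1) + ½P(i+1) with P(0)=0, P(11)=1 has the linear solution P(i) = i/11.
P(6) = 6/11.

6/11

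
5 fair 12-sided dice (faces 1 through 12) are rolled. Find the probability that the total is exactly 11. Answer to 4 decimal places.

There are 12^5 = 248832 equally likely outcomes.
The number of ordered 5-tuples from {1,…,12} summing to 11 is 210.
P(sum = 11) = 210/248832 = 35/41472 ≈ 0.0008.

0.0008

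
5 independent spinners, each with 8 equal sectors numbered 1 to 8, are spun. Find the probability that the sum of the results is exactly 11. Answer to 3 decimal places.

0.006

There are 8^5 = 32768 equally likely outcomes.
The number of ordered 5-tuples from {1,…,8} summing to 11 is 210.
P(sum = 11) = 210/32768 = 105/16384 ≈ 0.006.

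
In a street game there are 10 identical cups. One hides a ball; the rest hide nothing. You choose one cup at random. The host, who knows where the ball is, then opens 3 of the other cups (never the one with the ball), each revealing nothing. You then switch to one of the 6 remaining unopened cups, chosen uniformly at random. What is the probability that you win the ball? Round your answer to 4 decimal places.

0.1500

Your original cup holds the ball with probability 1/10, so the other 9 collectively hold it with probability 9/10.
The host can always find 3 empty cups to open, so the reveals don't change that 9/10; it is now spread over the 6 remaining unopened cups.
P(win by switching) = (9/10) · (1/6) = 3/20 ≈ 0.1500.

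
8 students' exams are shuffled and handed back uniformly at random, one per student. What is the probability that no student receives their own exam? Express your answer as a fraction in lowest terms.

2119/5760

This is the derangement probability: permutations of 8 with no fixed point.
D(8) = 8! · (1 − 1/1! + 1/2! − ··· + (−1)^8/8!) = 14833.
P = 14833/40320 = 2119/5760.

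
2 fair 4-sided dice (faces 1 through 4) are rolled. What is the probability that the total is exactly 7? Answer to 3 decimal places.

0.125

There are 4^2 = 16 equally likely outcomes.
The number of ordered 2-tuples from {1,…,4} summing to 7 is 2.
P(sum = 7) = 2/16 = 1/8 ≈ 0.125.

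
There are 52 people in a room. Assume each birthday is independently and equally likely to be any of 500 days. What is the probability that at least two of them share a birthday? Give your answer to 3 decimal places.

0.936

It's easier to compute the probability that all 52 are distinct.
P(all distinct) = 500/500 · 499/500 · ··· · 449/500 ≈ 0.064.
So the probability of at least one match is 1 − 0.064 = 0.936.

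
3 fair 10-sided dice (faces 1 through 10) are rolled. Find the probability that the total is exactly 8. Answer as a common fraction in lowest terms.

There are 10^3 = 1000 equally likely outcomes.
The number of ordered 3-tuples from {1,…,10} summing to 8 is 21.
P(sum = 8) = 21/1000.

21/1000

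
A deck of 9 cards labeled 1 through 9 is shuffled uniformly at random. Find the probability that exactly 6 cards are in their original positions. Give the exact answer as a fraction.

Choose which 6 of the 9 are fixed: C(9,6) = 84 ways.
The remaining 3 must have no fixed point: D(3) = 2.
P = 84·2/362880 = 1/2160.

1/2160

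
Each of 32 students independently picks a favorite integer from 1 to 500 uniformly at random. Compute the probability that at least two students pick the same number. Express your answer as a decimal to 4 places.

It's easier to compute the probability that all 32 are distinct.
P(all distinct) = 500/500 · 499/500 · ··· · 469/500 ≈ 0.3629.
So the probability of at least one match is 1 − 0.3629 = 0.6371.

0.6371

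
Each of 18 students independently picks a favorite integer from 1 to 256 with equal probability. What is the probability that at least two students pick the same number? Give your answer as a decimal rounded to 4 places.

0.4576

It's easier to compute the probability that all 18 are distinct.
P(all distinct) = 256/256 · 255/256 · ··· · 239/256 ≈ 0.5424.
So the probability of at least one match is 1 − 0.5424 = 0.4576.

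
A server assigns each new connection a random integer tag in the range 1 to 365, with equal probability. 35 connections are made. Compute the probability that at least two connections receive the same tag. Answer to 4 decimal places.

It's easier to compute the probability that all 35 are distinct.
P(all distinct) = 365/365 · 364/365 · ··· · 331/365 ≈ 0.1856.
So the probability of at least one match is 1 − 0.1856 = 0.8144.

0.8144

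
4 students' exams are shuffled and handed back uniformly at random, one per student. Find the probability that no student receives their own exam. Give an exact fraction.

This is the derangement probability: permutations of 4 with no fixed point.
D(4) = 4! · (1 − 1/1! + 1/2! − ··· + (−1)^4/4!) = 9.
P = 9/24 = 3/8.

3/8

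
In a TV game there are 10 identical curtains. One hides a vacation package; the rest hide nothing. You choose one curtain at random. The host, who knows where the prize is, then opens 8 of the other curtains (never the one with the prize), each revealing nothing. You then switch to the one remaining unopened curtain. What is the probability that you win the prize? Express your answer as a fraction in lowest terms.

Your original curtain holds the prize with probability 1/10, so the other 9 collectively hold it with probability 9/10.
The host can always find 8 empty curtains to open, so the reveals don't change that 9/10; it is now spread over the 1 remaining unopened curtain.
P(win by switching) = (9/10) · (1/1) = 9/10.

9/10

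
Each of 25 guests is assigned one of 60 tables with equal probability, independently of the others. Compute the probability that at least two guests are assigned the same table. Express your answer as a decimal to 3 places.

0.997

It's easier to compute the probability that all 25 are distinct.
P(all distinct) = 60/60 · 59/60 · ··· · 36/60 ≈ 0.003.
So the probability of at least one match is 1 − 0.003 = 0.997.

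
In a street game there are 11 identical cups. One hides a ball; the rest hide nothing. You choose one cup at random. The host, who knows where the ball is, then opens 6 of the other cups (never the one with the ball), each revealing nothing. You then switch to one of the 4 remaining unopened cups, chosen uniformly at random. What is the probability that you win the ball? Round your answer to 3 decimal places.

Your original cup holds the ball with probability 1/11, so the other 10 collectively hold it with probability 10/11.
The host can always find 6 empty cups to open, so the reveals don't change that 10/11; it is now spread over the 4 remaining unopened cups.
P(win by switching) = (10/11) · (1/4) = 5/22 ≈ 0.227.

0.227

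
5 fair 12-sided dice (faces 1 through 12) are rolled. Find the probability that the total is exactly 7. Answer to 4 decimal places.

0.0001

There are 12^5 = 248832 equally likely outcomes.
The number of ordered 5-tuples from {1,…,12} summing to 7 is 15.
P(sum = 7) = 15/248832 = 5/82944 ≈ 0.0001.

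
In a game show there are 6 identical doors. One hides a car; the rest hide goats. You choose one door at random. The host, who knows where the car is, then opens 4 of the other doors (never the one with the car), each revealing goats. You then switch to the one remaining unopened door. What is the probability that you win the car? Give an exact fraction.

5/6

Your original door holds the car with probability 1/6, so the other 5 collectively hold it with probability 5/6.
The host can always find 4 empty doors to open, so the reveals don't change that 5/6; it is now spread over the 1 remaining unopened door.
P(win by switching) = (5/6) · (1/1) = 5/6.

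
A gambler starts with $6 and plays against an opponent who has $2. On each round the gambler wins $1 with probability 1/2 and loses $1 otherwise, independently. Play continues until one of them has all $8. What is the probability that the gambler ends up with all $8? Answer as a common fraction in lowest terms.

With a fair step, P(i) = ½P(i−1) + ½P(i+1) with P(0)=0, P(8)=1 has the linear solution P(i) = i/8.
P(6) = 6/8 = 3/4.

3/4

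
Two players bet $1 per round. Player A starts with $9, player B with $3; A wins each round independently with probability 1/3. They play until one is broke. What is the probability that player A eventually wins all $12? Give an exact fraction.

73/585

Let r = q/p = (2/3)/(1/3) = 2. The recurrence P(i) = p·P(i+1) + q·P(i−1) with P(0)=0, P(12)=1 gives P(i) = (1 − r^i)/(1 − r^12).
P(9) = (1 − (2)^9) / (1 − (2)^12) = 73/585.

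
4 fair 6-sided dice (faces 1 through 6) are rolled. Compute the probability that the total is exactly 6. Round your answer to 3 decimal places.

There are 6^4 = 1296 equally likely outcomes.
The number of ordered 4-tuples from {1,…,6} summing to 6 is 10.
P(sum = 6) = 10/1296 = 5/648 ≈ 0.008.

0.008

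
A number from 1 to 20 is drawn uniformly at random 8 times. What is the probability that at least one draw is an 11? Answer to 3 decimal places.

P(no draw is an 11) = (19/20)^8 ≈ 0.663.
P(at least one) = 1 − 0.663 = 0.337.

0.337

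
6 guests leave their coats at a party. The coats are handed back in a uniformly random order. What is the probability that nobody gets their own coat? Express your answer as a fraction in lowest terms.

53/144

This is the derangement probability: permutations of 6 with no fixed point.
D(6) = 6! · (1 − 1/1! + 1/2! − ··· + (−1)^6/6!) = 265.
P = 265/720 = 53/144.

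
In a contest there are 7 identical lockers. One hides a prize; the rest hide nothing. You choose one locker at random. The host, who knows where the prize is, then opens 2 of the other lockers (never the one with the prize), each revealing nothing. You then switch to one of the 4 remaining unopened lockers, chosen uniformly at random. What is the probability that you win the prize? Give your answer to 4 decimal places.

0.2143

Your original locker holds the prize with probability 1/7, so the other 6 collectively hold it with probability 6/7.
The host can always find 2 empty lockers to open, so the reveals don't change that 6/7; it is now spread over the 4 remaining unopened lockers.
P(win by switching) = (6/7) · (1/4) = 3/14 ≈ 0.2143.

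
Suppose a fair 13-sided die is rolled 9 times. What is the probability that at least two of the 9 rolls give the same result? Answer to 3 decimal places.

0.976

P(all 9 different) = 13/13 · 12/13 · ··· · 5/13 ≈ 0.024.
P(at least two equal) = 1 − 0.024 = 0.976.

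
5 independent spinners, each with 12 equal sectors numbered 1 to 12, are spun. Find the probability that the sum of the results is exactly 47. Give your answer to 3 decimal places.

There are 12^5 = 248832 equally likely outcomes.
The number of ordered 5-tuples from {1,…,12} summing to 47 is 2355.
P(sum = 47) = 2355/248832 = 785/82944 ≈ 0.009.

0.009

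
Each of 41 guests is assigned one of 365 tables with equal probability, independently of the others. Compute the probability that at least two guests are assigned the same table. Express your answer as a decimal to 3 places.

It's easier to compute the probability that all 41 are distinct.
P(all distinct) = 365/365 · 364/365 · ··· · 325/365 ≈ 0.097.
So the probability of at least one match is 1 − 0.097 = 0.903.

0.903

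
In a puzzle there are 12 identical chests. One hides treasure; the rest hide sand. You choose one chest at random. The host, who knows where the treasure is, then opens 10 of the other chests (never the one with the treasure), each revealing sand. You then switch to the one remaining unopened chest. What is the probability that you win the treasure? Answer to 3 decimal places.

Your original chest holds the treasure with probability 1/12, so the other 11 collectively hold it with probability 11/12.
The host can always find 10 empty chests to open, so the reveals don't change that 11/12; it is now spread over the 1 remaining unopened chest.
P(win by switching) = (11/12) · (1/1) = 11/12 ≈ 0.917.

0.917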